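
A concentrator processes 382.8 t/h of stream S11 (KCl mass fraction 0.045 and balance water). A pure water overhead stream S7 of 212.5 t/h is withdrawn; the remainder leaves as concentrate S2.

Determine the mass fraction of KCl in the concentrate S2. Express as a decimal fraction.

KCl is not removed: 382.8×0.045 = 17.226 t/h of KCl enters S2.
Concentrate = 382.8 − 212.5 = 170.3 t/h.
Mass fraction = 17.226/170.3 = 0.101.

0.101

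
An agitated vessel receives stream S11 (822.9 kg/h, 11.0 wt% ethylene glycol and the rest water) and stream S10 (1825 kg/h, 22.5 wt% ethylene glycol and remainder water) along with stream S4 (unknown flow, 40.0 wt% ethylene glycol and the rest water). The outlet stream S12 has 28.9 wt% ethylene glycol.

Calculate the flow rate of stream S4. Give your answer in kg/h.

2379 kg/h

Let S4 be the unknown flow. Total out = 2647.9 + S4.
ethylene glycol balance: 501.14 + 0.400·S4 = 0.289·(2647.9 + S4)
(0.400 − 0.289)·S4 = 0.289×2647.9 − 501.14 = 264.1
S4 = 264.1 / 0.111 = 2379.3 kg/h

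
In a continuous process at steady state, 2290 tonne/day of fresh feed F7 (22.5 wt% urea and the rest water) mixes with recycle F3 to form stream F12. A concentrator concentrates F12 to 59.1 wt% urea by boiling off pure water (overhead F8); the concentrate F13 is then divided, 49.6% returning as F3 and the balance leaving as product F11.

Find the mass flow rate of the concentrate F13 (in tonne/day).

Overall urea balance (none leaves overhead): urea in fresh feed = urea in product, i.e. 2290×0.225 = (1−0.496)·F13·0.591.
F13 = 515.25/(0.591×0.504) = 1729.8 tonne/day.

1730 tonne/day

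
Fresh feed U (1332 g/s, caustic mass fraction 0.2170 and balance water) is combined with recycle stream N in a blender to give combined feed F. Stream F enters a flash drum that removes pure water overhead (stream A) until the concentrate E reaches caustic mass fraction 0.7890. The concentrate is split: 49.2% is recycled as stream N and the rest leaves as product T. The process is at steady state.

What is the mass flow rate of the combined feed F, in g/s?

Overall caustic balance (none leaves overhead): caustic in fresh feed = caustic in product, i.e. 1332×0.217 = (1−0.492)·E·0.789.
E = 289.04/(0.789×0.508) = 721.15 g/s.
Recycle N = 0.492×721.15 = 354.8 g/s.
Combined feed F = 1332 + 354.8 = 1686.8 g/s.

1687 g/s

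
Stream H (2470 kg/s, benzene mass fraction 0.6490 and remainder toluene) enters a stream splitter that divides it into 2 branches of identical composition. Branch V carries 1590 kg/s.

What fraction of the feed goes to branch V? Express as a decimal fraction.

Fraction to V = 1590/2470 = 0.6437.

0.644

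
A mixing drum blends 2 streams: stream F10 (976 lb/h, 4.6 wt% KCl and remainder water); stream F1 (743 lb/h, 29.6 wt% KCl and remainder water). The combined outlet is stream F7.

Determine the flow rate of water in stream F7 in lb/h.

1454 lb/h

water out = water in = 976×0.954 + 743×0.704 = 1454.2 lb/h.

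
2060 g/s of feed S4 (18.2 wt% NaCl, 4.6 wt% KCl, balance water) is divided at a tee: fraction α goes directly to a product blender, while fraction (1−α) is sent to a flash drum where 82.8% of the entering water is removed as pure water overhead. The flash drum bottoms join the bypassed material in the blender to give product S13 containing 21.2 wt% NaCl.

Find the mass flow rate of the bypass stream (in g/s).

All 2060×0.182 = 374.92 g/s of NaCl reaches S13, so S13 = 374.92/0.212 = 1768.5 g/s and vapour = 291.51 g/s.
The evaporator receives (1−α)·2060 of feed at 0.772 water and removes 0.828 of that water:
0.828×0.772×(1−α)×2060 = 291.51
(1−α) = 291.51/1316.8 = 0.2214;  α = 0.7786.
Bypass flow = 0.7786×2060 = 1604 g/s.

1604 g/s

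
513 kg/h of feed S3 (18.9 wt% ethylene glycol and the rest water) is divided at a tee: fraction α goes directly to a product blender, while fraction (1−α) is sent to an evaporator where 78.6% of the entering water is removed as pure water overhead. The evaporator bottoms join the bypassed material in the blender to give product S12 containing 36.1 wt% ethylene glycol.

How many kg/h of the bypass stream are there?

All 513×0.189 = 96.957 kg/h of ethylene glycol reaches S12, so S12 = 96.957/0.361 = 268.58 kg/h and vapour = 244.42 kg/h.
The evaporator receives (1−α)·513 of feed at 0.811 water and removes 0.786 of that water:
0.786×0.811×(1−α)×513 = 244.42
(1−α) = 244.42/327.01 = 0.7474;  α = 0.2526.
Bypass flow = 0.2526×513 = 129.56 kg/h.

129.6 kg/h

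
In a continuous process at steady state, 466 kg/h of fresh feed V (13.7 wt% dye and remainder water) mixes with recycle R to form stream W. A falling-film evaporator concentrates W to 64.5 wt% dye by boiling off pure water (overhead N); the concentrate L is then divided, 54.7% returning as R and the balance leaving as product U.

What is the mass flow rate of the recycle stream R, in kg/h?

Overall dye balance (none leaves overhead): dye in fresh feed = dye in product, i.e. 466×0.137 = (1−0.547)·L·0.645.
L = 63.842/(0.645×0.453) = 218.5 kg/h.
Recycle R = 0.547×218.5 = 119.52 kg/h.

119.5 kg/h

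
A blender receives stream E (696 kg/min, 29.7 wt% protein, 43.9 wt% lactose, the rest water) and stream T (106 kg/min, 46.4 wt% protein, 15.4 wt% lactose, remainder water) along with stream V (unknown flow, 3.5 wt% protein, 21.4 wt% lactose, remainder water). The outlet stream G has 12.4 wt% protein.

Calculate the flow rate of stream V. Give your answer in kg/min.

Let V be the unknown flow. Total out = 802 + V.
protein balance: 255.9 + 0.035·V = 0.124·(802 + V)
(0.035 − 0.124)·V = 0.124×802 − 255.9 = -156.45
V = -156.45 / -0.089 = 1757.8 kg/min

1758 kg/min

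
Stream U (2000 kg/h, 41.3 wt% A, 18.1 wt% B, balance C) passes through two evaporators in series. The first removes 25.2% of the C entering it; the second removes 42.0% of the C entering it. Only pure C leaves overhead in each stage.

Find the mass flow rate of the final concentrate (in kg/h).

1540 kg/h

C in feed = 2000×0.406 = 812 kg/h.
After stage 1: C left = (1−0.252)×812 = 607.38; stream total = 1795.4 kg/h.
After stage 2: C left = (1−0.420)×607.38 = 352.28; final concentrate = 1540.3 kg/h.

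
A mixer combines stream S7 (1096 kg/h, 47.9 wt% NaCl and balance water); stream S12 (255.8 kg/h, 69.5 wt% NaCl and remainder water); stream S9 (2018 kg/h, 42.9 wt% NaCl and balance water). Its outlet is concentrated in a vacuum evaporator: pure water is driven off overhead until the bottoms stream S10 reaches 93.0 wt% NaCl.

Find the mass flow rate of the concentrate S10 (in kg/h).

1687 kg/h

NaCl entering = 1096×0.479 + 255.8×0.695 + 2018×0.429 = 1568.5 kg/h.
All NaCl reports to S10, so S10 = 1568.5/0.930 = 1686.5 kg/h.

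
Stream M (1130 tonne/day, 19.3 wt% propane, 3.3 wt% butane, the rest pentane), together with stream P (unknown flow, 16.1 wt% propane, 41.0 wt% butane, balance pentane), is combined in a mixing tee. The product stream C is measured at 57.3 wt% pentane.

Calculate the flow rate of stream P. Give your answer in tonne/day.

1577 tonne/day

Let P be the unknown flow. Total out = 1130 + P.
pentane balance: 874.62 + 0.429·P = 0.573·(1130 + P)
(0.429 − 0.573)·P = 0.573×1130 − 874.62 = -227.13
P = -227.13 / -0.144 = 1577.3 tonne/day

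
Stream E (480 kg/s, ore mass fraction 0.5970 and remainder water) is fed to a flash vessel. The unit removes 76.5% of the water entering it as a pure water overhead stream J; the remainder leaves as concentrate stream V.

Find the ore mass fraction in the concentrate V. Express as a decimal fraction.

ore is not removed: 480×0.597 = 286.56 kg/s of ore enters V.
water entering = 480×0.403 = 193.44 kg/s; overhead removed = 0.765×193.44 = 147.98 kg/s.
Concentrate = 480 − 147.98 = 332.02 kg/s.
Mass fraction = 286.56/332.02 = 0.8631.

0.8631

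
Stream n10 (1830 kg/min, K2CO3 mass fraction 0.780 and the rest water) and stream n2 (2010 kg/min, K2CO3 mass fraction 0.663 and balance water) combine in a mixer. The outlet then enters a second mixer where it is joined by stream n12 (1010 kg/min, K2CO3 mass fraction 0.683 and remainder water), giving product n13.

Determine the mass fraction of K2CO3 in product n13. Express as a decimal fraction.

Overall, product flow = 4850 kg/min.
K2CO3 in = 1830×0.780 + 2010×0.663 + 1010×0.683 = 3449.9 kg/min.
K2CO3 fraction in n13 = 0.711.

0.711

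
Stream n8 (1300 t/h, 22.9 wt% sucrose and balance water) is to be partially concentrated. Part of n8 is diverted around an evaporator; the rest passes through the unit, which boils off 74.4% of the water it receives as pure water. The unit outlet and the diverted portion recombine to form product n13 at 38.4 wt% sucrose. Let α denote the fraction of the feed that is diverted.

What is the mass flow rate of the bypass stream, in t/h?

385.2 t/h

All 1300×0.229 = 297.7 t/h of sucrose reaches n13, so n13 = 297.7/0.384 = 775.26 t/h and vapour = 524.74 t/h.
The evaporator receives (1−α)·1300 of feed at 0.771 water and removes 0.744 of that water:
0.744×0.771×(1−α)×1300 = 524.74
(1−α) = 524.74/745.71 = 0.7037;  α = 0.2963.
Bypass flow = 0.2963×1300 = 385.22 t/h.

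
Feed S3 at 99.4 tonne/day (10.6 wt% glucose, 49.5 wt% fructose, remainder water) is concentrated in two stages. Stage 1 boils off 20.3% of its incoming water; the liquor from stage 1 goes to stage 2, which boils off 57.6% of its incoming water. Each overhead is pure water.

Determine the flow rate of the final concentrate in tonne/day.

73.14 tonne/day

water in feed = 99.4×0.399 = 39.661 tonne/day.
After stage 1: water left = (1−0.203)×39.661 = 31.609; stream total = 91.349 tonne/day.
After stage 2: water left = (1−0.576)×31.609 = 13.402; final concentrate = 73.142 tonne/day.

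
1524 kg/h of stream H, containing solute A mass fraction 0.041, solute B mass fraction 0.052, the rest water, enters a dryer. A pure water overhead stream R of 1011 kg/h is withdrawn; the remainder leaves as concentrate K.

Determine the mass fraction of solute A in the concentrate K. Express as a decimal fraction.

0.122

solute A is not removed: 1524×0.041 = 62.484 kg/h of solute A enters K.
Concentrate = 1524 − 1011 = 513 kg/h.
Mass fraction = 62.484/513 = 0.122.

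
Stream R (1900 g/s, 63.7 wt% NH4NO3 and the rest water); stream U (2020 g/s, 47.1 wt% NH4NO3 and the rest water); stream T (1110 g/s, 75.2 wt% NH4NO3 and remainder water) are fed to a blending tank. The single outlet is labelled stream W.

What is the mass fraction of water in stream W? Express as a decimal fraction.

0.404

Total flow out = 1900 + 2020 + 1110 = 5030 g/s.
water in = 1900×0.363 + 2020×0.529 + 1110×0.248 = 2033.6 g/s.
water mass fraction in W = 2033.6/5030 = 0.404.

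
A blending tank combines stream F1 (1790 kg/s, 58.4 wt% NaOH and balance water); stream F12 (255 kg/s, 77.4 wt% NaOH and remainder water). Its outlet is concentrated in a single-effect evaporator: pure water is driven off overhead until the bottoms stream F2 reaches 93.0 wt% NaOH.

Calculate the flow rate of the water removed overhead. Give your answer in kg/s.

708.7 kg/s

NaOH entering = 1790×0.584 + 255×0.774 = 1242.7 kg/s.
All NaOH reports to F2, so F2 = 1242.7/0.930 = 1336.3 kg/s.
Total feed = 2045 kg/s; overhead = 2045 − 1336.3 = 708.73 kg/s.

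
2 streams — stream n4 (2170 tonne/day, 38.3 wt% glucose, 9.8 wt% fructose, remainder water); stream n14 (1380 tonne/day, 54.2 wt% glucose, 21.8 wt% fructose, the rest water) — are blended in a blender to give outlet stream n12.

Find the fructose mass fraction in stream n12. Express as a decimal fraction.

0.1446

Total flow out = 2170 + 1380 = 3550 tonne/day.
fructose in = 2170×0.098 + 1380×0.218 = 513.5 tonne/day.
fructose mass fraction in n12 = 513.5/3550 = 0.1446.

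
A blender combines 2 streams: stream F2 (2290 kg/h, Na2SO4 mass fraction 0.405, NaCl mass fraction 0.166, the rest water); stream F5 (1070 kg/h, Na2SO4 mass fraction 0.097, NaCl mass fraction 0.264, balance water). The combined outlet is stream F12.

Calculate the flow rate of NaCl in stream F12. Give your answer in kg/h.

662.6 kg/h

NaCl out = NaCl in = 2290×0.166 + 1070×0.264 = 662.62 kg/h.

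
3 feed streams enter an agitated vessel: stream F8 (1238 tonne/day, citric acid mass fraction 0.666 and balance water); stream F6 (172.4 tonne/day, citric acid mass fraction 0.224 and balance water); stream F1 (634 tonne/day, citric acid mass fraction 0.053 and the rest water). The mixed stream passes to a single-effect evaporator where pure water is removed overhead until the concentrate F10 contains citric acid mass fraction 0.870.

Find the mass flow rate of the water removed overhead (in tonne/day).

1014 tonne/day

citric acid entering = 1238×0.666 + 172.4×0.224 + 634×0.053 = 896.73 tonne/day.
All citric acid reports to F10, so F10 = 896.73/0.870 = 1030.7 tonne/day.
Total feed = 2044.4 tonne/day; overhead = 2044.4 − 1030.7 = 1013.7 tonne/day.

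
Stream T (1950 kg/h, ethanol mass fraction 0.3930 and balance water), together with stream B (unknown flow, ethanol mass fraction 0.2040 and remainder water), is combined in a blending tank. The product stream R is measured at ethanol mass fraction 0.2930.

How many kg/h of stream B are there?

Let B be the unknown flow. Total out = 1950 + B.
ethanol balance: 766.35 + 0.204·B = 0.293·(1950 + B)
(0.204 − 0.293)·B = 0.293×1950 − 766.35 = -195
B = -195 / -0.089 = 2191 kg/h

2191 kg/h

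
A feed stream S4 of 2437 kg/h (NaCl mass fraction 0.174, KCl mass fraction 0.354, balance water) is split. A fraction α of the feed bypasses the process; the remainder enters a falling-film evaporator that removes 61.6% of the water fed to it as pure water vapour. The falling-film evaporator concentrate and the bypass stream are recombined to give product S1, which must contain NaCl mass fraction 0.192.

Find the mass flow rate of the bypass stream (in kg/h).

All 2437×0.174 = 424.04 kg/h of NaCl reaches S1, so S1 = 424.04/0.192 = 2208.5 kg/h and vapour = 228.47 kg/h.
The evaporator receives (1−α)·2437 of feed at 0.472 water and removes 0.616 of that water:
0.616×0.472×(1−α)×2437 = 228.47
(1−α) = 228.47/708.56 = 0.3224;  α = 0.6776.
Bypass flow = 0.6776×2437 = 1651.2 kg/h.

1651 kg/h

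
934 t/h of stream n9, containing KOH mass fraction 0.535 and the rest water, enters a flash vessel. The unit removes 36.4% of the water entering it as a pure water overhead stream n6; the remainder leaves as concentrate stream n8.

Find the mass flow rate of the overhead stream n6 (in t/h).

158.1 t/h

water entering = 934×0.465 = 434.31 t/h; overhead removed = 0.364×434.31 = 158.09 t/h.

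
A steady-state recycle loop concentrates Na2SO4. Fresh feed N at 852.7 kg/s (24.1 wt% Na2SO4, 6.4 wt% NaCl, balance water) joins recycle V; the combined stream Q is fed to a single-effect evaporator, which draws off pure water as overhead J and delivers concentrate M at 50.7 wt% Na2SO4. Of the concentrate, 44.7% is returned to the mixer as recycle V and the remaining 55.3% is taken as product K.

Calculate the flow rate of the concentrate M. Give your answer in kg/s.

Overall Na2SO4 balance (none leaves overhead): Na2SO4 in fresh feed = Na2SO4 in product, i.e. 852.7×0.241 = (1−0.447)·M·0.507.
M = 205.5/(0.507×0.553) = 732.96 kg/s.

733 kg/s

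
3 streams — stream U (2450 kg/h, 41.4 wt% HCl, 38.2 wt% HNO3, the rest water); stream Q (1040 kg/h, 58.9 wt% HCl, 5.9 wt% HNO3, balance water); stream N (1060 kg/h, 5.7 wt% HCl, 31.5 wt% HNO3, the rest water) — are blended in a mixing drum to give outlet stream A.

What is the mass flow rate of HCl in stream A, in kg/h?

1687 kg/h

HCl out = HCl in = 2450×0.414 + 1040×0.589 + 1060×0.057 = 1687.3 kg/h.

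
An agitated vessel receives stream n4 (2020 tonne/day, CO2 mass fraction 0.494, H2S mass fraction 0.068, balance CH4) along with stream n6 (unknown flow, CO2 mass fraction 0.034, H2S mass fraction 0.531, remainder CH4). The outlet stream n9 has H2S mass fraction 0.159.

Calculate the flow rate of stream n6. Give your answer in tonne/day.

Let n6 be the unknown flow. Total out = 2020 + n6.
H2S balance: 137.36 + 0.531·n6 = 0.159·(2020 + n6)
(0.531 − 0.159)·n6 = 0.159×2020 − 137.36 = 183.82
n6 = 183.82 / 0.372 = 494.14 tonne/day

494.1 tonne/day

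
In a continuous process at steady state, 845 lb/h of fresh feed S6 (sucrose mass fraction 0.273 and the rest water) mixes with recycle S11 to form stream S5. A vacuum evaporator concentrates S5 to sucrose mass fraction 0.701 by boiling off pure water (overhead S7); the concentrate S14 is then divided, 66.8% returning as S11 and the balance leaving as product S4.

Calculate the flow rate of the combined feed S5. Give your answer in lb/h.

Overall sucrose balance (none leaves overhead): sucrose in fresh feed = sucrose in product, i.e. 845×0.273 = (1−0.668)·S14·0.701.
S14 = 230.69/(0.701×0.332) = 991.2 lb/h.
Recycle S11 = 0.668×991.2 = 662.12 lb/h.
Combined feed S5 = 845 + 662.12 = 1507.1 lb/h.

1507 lb/h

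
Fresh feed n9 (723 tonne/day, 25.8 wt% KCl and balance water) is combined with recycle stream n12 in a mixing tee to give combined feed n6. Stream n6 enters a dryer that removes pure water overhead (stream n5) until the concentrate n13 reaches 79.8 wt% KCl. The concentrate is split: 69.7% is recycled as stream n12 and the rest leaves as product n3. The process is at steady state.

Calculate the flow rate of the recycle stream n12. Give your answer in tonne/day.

Overall KCl balance (none leaves overhead): KCl in fresh feed = KCl in product, i.e. 723×0.258 = (1−0.697)·n13·0.798.
n13 = 186.53/(0.798×0.303) = 771.46 tonne/day.
Recycle n12 = 0.697×771.46 = 537.71 tonne/day.

537.7 tonne/day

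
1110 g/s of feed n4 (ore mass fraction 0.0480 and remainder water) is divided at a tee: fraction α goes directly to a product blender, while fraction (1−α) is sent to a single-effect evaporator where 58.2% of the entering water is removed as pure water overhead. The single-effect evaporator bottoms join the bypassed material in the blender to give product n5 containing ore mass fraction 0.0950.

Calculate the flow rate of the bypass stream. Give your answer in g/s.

All 1110×0.048 = 53.28 g/s of ore reaches n5, so n5 = 53.28/0.095 = 560.84 g/s and vapour = 549.16 g/s.
The evaporator receives (1−α)·1110 of feed at 0.952 water and removes 0.582 of that water:
0.582×0.952×(1−α)×1110 = 549.16
(1−α) = 549.16/615.01 = 0.8929;  α = 0.1071.
Bypass flow = 0.1071×1110 = 118.85 g/s.

118.9 g/s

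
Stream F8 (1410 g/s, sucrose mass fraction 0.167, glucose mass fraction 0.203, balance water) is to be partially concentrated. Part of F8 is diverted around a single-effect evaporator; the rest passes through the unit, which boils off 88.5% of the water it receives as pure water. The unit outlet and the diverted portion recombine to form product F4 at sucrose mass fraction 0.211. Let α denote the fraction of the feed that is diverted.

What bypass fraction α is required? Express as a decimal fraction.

0.626

All 1410×0.167 = 235.47 g/s of sucrose reaches F4, so F4 = 235.47/0.211 = 1116 g/s and vapour = 294.03 g/s.
The evaporator receives (1−α)·1410 of feed at 0.630 water and removes 0.885 of that water:
0.885×0.630×(1−α)×1410 = 294.03
(1−α) = 294.03/786.15 = 0.3740;  α = 0.6260.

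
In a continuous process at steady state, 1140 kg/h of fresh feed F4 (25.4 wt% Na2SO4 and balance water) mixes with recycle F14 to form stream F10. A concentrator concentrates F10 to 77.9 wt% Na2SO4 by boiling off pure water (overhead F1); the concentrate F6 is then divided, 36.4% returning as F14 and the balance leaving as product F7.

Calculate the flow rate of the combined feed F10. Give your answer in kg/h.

1353 kg/h

Overall Na2SO4 balance (none leaves overhead): Na2SO4 in fresh feed = Na2SO4 in product, i.e. 1140×0.254 = (1−0.364)·F6·0.779.
F6 = 289.56/(0.779×0.636) = 584.45 kg/h.
Recycle F14 = 0.364×584.45 = 212.74 kg/h.
Combined feed F10 = 1140 + 212.74 = 1352.7 kg/h.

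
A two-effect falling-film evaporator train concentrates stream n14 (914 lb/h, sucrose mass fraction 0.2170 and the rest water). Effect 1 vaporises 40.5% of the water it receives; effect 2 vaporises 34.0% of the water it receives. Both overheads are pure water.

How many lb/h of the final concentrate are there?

479.4 lb/h

water in feed = 914×0.783 = 715.66 lb/h.
After stage 1: water left = (1−0.405)×715.66 = 425.82; stream total = 624.16 lb/h.
After stage 2: water left = (1−0.340)×425.82 = 281.04; final concentrate = 479.38 lb/h.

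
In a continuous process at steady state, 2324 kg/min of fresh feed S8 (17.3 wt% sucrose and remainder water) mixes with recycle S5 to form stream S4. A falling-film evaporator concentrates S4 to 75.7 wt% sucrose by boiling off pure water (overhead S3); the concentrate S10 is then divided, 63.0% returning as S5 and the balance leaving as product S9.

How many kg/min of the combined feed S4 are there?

3228 kg/min

Overall sucrose balance (none leaves overhead): sucrose in fresh feed = sucrose in product, i.e. 2324×0.173 = (1−0.630)·S10·0.757.
S10 = 402.05/(0.757×0.370) = 1435.4 kg/min.
Recycle S5 = 0.630×1435.4 = 904.33 kg/min.
Combined feed S4 = 2324 + 904.33 = 3228.3 kg/min.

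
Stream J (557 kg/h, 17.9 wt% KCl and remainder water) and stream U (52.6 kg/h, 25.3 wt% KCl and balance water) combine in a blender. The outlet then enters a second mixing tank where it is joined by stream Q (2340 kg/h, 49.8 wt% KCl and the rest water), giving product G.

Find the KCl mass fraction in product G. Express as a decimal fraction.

Overall, product flow = 2949.6 kg/h.
KCl in = 557×0.179 + 52.6×0.253 + 2340×0.498 = 1278.3 kg/h.
KCl fraction in G = 0.433.

0.433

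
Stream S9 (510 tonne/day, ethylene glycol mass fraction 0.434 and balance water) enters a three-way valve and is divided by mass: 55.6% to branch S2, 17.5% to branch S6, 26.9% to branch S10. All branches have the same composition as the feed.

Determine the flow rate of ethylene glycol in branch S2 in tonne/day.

123.1 tonne/day

Branch S2 total = 0.556×510 = 283.56 tonne/day.
ethylene glycol in S2 = 0.434×283.56 = 123.07 tonne/day.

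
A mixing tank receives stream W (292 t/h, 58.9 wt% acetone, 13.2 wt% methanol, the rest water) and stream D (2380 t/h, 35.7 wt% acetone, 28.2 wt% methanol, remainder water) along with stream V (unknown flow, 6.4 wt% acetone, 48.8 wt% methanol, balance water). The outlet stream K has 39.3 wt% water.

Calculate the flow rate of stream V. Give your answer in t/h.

Let V be the unknown flow. Total out = 2672 + V.
water balance: 940.65 + 0.448·V = 0.393·(2672 + V)
(0.448 − 0.393)·V = 0.393×2672 − 940.65 = 109.45
V = 109.45 / 0.055 = 1990 t/h

1990 t/h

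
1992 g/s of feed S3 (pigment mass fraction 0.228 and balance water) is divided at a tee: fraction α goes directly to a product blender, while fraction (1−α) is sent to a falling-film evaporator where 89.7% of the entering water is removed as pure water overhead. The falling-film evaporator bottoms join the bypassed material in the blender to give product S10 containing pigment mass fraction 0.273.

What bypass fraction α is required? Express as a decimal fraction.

0.762

All 1992×0.228 = 454.18 g/s of pigment reaches S10, so S10 = 454.18/0.273 = 1663.6 g/s and vapour = 328.35 g/s.
The evaporator receives (1−α)·1992 of feed at 0.772 water and removes 0.897 of that water:
0.897×0.772×(1−α)×1992 = 328.35
(1−α) = 328.35/1379.4 = 0.2380;  α = 0.7620.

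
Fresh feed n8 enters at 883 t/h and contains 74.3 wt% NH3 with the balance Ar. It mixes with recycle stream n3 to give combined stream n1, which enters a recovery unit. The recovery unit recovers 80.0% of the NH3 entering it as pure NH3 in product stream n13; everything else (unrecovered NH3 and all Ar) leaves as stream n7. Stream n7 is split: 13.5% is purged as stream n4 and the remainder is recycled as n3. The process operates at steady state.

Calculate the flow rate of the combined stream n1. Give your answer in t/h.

Ar enters only via n8 and leaves only via the purge: 883×0.257 = 0.135×(Ar in n7), and the recovery unit passes all Ar, so Ar in n1 = Ar in n7 = 1681 t/h.
NH3 in n1: m_A = 883×0.743 + (1−0.135)·(1−0.800)·m_A, so m_A = 656.07/0.8270 = 793.31 t/h.
n1 = 793.31 + 1681 = 2474.3 t/h.

2474 t/h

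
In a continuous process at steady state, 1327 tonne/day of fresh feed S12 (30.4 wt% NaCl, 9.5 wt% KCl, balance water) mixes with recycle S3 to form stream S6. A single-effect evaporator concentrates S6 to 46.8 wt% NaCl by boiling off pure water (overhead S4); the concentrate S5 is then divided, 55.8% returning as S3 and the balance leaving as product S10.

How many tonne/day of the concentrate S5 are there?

Overall NaCl balance (none leaves overhead): NaCl in fresh feed = NaCl in product, i.e. 1327×0.304 = (1−0.558)·S5·0.468.
S5 = 403.41/(0.468×0.442) = 1950.2 tonne/day.

1950 tonne/day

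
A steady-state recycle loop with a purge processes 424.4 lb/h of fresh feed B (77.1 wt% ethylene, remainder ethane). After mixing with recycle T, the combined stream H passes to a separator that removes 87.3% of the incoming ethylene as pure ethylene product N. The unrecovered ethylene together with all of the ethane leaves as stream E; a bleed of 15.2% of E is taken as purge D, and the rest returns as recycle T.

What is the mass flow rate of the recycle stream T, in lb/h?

ethane enters only via B and leaves only via the purge: 424.4×0.229 = 0.152×(ethane in E), and the separator passes all ethane, so ethane in H = ethane in E = 639.39 lb/h.
ethylene in H: m_A = 424.4×0.771 + (1−0.152)·(1−0.873)·m_A, so m_A = 327.21/0.8923 = 366.71 lb/h.
E = (1−0.873)×366.71 + 639.39 = 685.96 lb/h.
Recycle T = (1−0.152)×685.96 = 581.7 lb/h.

581.7 lb/h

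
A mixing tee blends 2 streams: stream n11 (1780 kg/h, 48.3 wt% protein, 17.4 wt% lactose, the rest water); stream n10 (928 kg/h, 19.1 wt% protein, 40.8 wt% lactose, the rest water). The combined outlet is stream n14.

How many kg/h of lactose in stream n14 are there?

lactose out = lactose in = 1780×0.174 + 928×0.408 = 688.34 kg/h.

688.3 kg/h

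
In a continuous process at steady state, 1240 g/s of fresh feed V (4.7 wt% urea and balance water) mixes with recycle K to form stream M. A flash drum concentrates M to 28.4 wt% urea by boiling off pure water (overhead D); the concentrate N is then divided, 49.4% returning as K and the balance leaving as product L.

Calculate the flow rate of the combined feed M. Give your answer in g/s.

1440 g/s

Overall urea balance (none leaves overhead): urea in fresh feed = urea in product, i.e. 1240×0.047 = (1−0.494)·N·0.284.
N = 58.28/(0.284×0.506) = 405.56 g/s.
Recycle K = 0.494×405.56 = 200.34 g/s.
Combined feed M = 1240 + 200.34 = 1440.3 g/s.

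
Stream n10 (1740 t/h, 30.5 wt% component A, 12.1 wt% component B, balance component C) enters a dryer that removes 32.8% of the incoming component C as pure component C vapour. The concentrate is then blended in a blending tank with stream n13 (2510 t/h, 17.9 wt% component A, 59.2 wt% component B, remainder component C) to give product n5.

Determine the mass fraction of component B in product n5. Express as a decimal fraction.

Vapour removed = 0.328×0.574×1740 = 327.59 t/h; concentrate = 1412.4 t/h.
component B reaching the mixer = 210.54 (from concentrate) + 2510×0.592 = 1696.5 t/h.
Product flow = 1412.4 + 2510 = 3922.4 t/h; component B fraction = 0.4325.

0.4325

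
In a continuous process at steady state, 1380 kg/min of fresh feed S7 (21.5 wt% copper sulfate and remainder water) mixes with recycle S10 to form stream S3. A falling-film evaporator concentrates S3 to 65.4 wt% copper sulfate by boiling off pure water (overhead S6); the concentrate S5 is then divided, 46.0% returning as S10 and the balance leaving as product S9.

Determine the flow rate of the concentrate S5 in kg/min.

Overall copper sulfate balance (none leaves overhead): copper sulfate in fresh feed = copper sulfate in product, i.e. 1380×0.215 = (1−0.460)·S5·0.654.
S5 = 296.7/(0.654×0.540) = 840.13 kg/min.

840.1 kg/min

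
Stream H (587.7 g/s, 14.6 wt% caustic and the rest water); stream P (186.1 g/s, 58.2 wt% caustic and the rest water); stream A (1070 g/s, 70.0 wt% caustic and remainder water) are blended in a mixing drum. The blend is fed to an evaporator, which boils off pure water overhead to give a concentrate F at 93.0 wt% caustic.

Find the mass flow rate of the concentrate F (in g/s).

1014 g/s

caustic entering = 587.7×0.146 + 186.1×0.582 + 1070×0.700 = 943.11 g/s.
All caustic reports to F, so F = 943.11/0.930 = 1014.1 g/s.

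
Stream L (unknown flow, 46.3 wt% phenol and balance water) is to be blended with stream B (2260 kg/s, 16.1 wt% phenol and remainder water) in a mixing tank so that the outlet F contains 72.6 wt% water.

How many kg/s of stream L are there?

Let L be the unknown flow. Total out = 2260 + L.
water balance: 1896.1 + 0.537·L = 0.726·(2260 + L)
(0.537 − 0.726)·L = 0.726×2260 − 1896.1 = -255.38
L = -255.38 / -0.189 = 1351.2 kg/s

1351 kg/s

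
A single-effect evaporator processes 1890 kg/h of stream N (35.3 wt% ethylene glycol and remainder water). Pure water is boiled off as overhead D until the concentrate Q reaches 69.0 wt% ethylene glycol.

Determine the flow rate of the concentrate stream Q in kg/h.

966.9 kg/h

ethylene glycol is conserved: 1890×0.353 = 667.17 kg/h all reports to the concentrate.
Concentrate = 667.17/(target fraction) = 966.91 kg/h.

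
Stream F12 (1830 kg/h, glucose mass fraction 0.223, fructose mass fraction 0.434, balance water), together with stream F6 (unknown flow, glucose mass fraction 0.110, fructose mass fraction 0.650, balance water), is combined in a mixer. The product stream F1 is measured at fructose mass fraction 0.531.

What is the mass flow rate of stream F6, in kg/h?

Let F6 be the unknown flow. Total out = 1830 + F6.
fructose balance: 794.22 + 0.650·F6 = 0.531·(1830 + F6)
(0.650 − 0.531)·F6 = 0.531×1830 − 794.22 = 177.51
F6 = 177.51 / 0.119 = 1491.7 kg/h

1492 kg/h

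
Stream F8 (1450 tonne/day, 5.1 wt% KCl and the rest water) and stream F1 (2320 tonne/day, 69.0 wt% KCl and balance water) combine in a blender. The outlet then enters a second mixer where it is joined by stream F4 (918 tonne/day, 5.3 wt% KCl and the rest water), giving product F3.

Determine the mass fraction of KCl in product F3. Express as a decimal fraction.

Overall, product flow = 4688 tonne/day.
KCl in = 1450×0.051 + 2320×0.690 + 918×0.053 = 1723.4 tonne/day.
KCl fraction in F3 = 0.3676.

0.3676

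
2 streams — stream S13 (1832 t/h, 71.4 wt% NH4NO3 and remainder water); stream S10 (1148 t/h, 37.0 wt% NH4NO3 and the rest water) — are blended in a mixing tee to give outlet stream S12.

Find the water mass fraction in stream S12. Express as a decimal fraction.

0.419

Total flow out = 1832 + 1148 = 2980 t/h.
water in = 1832×0.286 + 1148×0.630 = 1247.2 t/h.
water mass fraction in S12 = 1247.2/2980 = 0.419.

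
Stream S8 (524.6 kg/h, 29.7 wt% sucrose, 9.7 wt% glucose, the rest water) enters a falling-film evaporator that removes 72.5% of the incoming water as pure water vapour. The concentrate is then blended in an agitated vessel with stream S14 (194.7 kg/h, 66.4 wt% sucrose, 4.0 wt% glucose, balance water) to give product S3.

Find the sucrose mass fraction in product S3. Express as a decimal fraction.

Vapour removed = 0.725×0.606×524.6 = 230.48 kg/h; concentrate = 294.12 kg/h.
sucrose reaching the mixer = 155.81 (from concentrate) + 194.7×0.664 = 285.09 kg/h.
Product flow = 294.12 + 194.7 = 488.82 kg/h; sucrose fraction = 0.5832.

0.5832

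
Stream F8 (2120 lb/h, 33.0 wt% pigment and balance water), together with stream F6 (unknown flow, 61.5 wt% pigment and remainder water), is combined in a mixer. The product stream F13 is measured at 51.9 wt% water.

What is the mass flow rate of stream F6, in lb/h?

Let F6 be the unknown flow. Total out = 2120 + F6.
water balance: 1420.4 + 0.385·F6 = 0.519·(2120 + F6)
(0.385 − 0.519)·F6 = 0.519×2120 − 1420.4 = -320.12
F6 = -320.12 / -0.134 = 2389 lb/h

2389 lb/h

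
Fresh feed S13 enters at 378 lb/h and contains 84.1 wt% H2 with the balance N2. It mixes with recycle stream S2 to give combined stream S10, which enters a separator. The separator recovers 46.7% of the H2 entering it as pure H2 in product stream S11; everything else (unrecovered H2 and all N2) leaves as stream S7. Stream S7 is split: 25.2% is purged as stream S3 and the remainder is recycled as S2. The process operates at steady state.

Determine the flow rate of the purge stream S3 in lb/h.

N2 enters only via S13 and leaves only via the purge: 378×0.159 = 0.252×(N2 in S7), and the separator passes all N2, so N2 in S10 = N2 in S7 = 238.5 lb/h.
H2 in S10: m_A = 378×0.841 + (1−0.252)·(1−0.467)·m_A, so m_A = 317.9/0.6013 = 528.67 lb/h.
S7 = (1−0.467)×528.67 + 238.5 = 520.28 lb/h.
Purge S3 = 0.252×520.28 = 131.11 lb/h.

131.1 lb/h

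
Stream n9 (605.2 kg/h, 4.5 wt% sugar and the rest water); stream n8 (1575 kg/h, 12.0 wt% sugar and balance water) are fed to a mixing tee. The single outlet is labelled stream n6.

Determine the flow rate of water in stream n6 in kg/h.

1964 kg/h

water out = water in = 605.2×0.955 + 1575×0.880 = 1964 kg/h.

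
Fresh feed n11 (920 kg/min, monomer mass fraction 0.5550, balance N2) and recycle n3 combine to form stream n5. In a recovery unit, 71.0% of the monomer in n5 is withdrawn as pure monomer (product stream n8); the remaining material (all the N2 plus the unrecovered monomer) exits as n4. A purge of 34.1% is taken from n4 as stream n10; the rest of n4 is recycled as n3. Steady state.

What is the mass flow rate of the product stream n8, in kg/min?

monomer in n5: m_A = 920×0.555 + (1−0.341)·(1−0.710)·m_A, so m_A = 510.6/0.8089 = 631.24 kg/min.
Product n8 = 0.710×631.24 = 448.18 kg/min.

448.2 kg/min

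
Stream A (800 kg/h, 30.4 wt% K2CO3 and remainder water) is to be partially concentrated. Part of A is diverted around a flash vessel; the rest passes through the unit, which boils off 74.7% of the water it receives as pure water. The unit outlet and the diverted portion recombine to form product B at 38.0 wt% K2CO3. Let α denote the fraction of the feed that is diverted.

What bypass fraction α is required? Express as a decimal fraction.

All 800×0.304 = 243.2 kg/h of K2CO3 reaches B, so B = 243.2/0.380 = 640 kg/h and vapour = 160 kg/h.
The evaporator receives (1−α)·800 of feed at 0.696 water and removes 0.747 of that water:
0.747×0.696×(1−α)×800 = 160
(1−α) = 160/415.93 = 0.3847;  α = 0.6153.

0.615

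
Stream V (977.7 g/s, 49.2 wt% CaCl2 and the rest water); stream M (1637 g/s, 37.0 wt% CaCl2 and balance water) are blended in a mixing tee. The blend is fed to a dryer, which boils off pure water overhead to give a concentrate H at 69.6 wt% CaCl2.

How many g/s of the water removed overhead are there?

CaCl2 entering = 977.7×0.492 + 1637×0.370 = 1086.7 g/s.
All CaCl2 reports to H, so H = 1086.7/0.696 = 1561.4 g/s.
Total feed = 2614.7 g/s; overhead = 2614.7 − 1561.4 = 1053.3 g/s.

1053 g/s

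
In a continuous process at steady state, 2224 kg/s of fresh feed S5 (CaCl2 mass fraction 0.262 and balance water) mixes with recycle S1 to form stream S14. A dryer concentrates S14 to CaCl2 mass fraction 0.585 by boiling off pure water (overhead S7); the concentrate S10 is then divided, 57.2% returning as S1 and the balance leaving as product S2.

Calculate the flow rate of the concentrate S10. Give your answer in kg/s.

2327 kg/s

Overall CaCl2 balance (none leaves overhead): CaCl2 in fresh feed = CaCl2 in product, i.e. 2224×0.262 = (1−0.572)·S10·0.585.
S10 = 582.69/(0.585×0.428) = 2327.2 kg/s.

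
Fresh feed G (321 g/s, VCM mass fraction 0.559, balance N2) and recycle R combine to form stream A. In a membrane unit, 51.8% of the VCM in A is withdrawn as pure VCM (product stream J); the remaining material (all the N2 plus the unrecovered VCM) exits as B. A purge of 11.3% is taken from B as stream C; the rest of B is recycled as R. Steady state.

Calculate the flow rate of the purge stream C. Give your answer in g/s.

N2 enters only via G and leaves only via the purge: 321×0.441 = 0.113×(N2 in B), and the membrane unit passes all N2, so N2 in A = N2 in B = 1252.8 g/s.
VCM in A: m_A = 321×0.559 + (1−0.113)·(1−0.518)·m_A, so m_A = 179.44/0.5725 = 313.45 g/s.
B = (1−0.518)×313.45 + 1252.8 = 1403.8 g/s.
Purge C = 0.113×1403.8 = 158.63 g/s.

158.6 g/s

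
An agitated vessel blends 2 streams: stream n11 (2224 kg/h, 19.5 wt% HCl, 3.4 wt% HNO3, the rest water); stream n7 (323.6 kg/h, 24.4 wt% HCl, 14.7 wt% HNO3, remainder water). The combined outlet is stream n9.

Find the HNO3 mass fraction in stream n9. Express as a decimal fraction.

Total flow out = 2224 + 323.6 = 2547.6 kg/h.
HNO3 in = 2224×0.034 + 323.6×0.147 = 123.19 kg/h.
HNO3 mass fraction in n9 = 123.19/2547.6 = 0.048.

0.048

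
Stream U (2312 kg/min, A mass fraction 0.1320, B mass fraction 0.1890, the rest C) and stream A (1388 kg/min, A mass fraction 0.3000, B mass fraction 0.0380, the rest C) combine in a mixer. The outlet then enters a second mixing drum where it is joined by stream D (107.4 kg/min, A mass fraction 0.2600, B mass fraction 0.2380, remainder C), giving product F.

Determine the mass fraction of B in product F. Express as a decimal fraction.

0.1353

Overall, product flow = 3807.4 kg/min.
B in = 2312×0.189 + 1388×0.038 + 107.4×0.238 = 515.27 kg/min.
B fraction in F = 0.1353.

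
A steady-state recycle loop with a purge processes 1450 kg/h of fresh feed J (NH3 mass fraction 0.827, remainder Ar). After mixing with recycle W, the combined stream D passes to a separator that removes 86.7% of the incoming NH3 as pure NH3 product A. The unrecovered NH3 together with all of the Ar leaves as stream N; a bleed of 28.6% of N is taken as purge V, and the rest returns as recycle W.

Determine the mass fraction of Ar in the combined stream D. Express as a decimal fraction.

0.398

Ar enters only via J and leaves only via the purge: 1450×0.173 = 0.286×(Ar in N), and the separator passes all Ar, so Ar in D = Ar in N = 877.1 kg/h.
NH3 in D: m_A = 1450×0.827 + (1−0.286)·(1−0.867)·m_A, so m_A = 1199.1/0.9050 = 1325 kg/h.
D = 1325 + 877.1 = 2202.1 kg/h.
Ar fraction in D = 877.1/2202.1 = 0.398.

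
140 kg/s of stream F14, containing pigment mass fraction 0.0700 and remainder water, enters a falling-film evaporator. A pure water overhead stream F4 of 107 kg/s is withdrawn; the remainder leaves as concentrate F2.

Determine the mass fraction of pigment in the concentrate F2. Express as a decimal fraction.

pigment is not removed: 140×0.070 = 9.8 kg/s of pigment enters F2.
Concentrate = 140 − 107 = 33 kg/s.
Mass fraction = 9.8/33 = 0.2970.

0.2970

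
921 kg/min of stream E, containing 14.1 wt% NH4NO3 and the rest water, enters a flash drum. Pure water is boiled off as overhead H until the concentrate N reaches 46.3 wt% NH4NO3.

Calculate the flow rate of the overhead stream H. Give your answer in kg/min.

640.5 kg/min

NH4NO3 is conserved: 921×0.141 = 129.86 kg/min all reports to the concentrate.
Concentrate = 129.86/(target fraction) = 280.48 kg/min.
Overhead = 921 − 280.48 = 640.52 kg/min.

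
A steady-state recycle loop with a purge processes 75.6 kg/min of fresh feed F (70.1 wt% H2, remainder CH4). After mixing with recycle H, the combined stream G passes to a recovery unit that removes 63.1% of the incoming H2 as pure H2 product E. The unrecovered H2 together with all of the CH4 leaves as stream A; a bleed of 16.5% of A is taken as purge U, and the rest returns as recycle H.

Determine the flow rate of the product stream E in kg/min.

H2 in G: m_A = 75.6×0.701 + (1−0.165)·(1−0.631)·m_A, so m_A = 52.996/0.6919 = 76.596 kg/min.
Product E = 0.631×76.596 = 48.332 kg/min.

48.33 kg/min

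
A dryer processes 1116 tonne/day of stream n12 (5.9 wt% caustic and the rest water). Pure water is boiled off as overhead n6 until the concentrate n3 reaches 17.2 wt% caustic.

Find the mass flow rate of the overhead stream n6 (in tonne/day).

733.2 tonne/day

caustic is conserved: 1116×0.059 = 65.844 tonne/day all reports to the concentrate.
Concentrate = 65.844/(target fraction) = 382.81 tonne/day.
Overhead = 1116 − 382.81 = 733.19 tonne/day.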